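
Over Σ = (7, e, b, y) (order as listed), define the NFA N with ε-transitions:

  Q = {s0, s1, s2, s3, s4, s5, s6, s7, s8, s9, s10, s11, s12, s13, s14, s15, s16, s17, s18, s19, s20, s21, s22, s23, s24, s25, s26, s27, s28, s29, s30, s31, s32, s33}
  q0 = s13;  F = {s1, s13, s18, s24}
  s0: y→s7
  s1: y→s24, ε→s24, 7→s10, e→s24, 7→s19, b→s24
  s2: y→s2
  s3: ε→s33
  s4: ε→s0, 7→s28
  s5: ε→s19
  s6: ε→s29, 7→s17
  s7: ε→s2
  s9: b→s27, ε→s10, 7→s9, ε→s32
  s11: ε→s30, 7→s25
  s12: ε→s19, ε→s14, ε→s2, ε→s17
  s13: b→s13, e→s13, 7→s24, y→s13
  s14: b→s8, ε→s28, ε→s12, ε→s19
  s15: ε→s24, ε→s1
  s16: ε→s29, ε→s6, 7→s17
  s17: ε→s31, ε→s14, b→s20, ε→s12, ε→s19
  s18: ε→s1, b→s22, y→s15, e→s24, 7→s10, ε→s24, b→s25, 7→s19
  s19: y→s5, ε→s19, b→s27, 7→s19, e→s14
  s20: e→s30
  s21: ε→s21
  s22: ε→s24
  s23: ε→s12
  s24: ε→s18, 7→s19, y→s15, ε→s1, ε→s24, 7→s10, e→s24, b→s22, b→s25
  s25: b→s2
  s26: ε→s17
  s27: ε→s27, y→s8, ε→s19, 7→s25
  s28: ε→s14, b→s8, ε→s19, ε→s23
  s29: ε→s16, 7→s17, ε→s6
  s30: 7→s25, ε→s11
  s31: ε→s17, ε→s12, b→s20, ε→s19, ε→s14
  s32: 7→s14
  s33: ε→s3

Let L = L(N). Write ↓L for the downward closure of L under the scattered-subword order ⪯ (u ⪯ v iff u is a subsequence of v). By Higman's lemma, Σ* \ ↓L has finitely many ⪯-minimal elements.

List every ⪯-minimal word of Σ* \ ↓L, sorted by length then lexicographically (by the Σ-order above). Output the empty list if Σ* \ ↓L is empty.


Antichain: [77].

|Q|=34, |F|=4, |δ|=91 (47 ε).
min D↑ (3 st, q0=0, F={2}): 0:7→1,e→0,b→0,y→0 1:7→2,e→1,b→1,y→1 2:7→2,e→2,b→2,y→2 (ε-aug+det+¬).
'77': |S_i|=[22, 21, 16] end={s10,s11,s12,s14,s17,s19,s2,s20,s23,s25,s27,s28,…} — reject; 2/2 single-dels accept.
1 obstructions.


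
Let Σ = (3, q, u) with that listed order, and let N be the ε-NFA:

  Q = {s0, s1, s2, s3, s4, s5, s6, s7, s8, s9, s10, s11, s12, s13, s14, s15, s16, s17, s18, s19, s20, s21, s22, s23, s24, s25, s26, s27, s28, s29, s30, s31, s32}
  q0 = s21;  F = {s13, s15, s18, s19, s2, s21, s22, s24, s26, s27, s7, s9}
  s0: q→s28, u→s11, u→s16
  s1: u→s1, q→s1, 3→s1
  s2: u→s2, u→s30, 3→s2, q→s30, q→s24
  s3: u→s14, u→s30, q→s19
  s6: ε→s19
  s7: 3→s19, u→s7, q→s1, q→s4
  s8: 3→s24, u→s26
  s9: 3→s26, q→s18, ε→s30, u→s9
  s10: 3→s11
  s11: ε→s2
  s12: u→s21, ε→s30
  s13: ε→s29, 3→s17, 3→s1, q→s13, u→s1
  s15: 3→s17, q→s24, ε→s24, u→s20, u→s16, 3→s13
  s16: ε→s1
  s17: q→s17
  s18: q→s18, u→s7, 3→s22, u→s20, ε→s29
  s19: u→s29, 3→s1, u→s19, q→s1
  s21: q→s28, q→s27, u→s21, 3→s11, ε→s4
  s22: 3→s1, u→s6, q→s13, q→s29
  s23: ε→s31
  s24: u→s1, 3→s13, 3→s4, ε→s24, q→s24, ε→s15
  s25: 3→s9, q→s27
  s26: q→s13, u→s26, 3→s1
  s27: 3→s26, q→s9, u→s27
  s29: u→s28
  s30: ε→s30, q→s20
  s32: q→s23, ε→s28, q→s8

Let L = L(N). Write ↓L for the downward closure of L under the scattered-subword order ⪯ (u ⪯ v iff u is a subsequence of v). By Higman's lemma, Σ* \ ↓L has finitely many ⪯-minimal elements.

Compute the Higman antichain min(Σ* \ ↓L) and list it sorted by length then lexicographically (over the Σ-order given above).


A = [3qu, q33, qqquq].

|Q|=33, |F|=12, |δ|=81 (14 ε).
min D↑ (12 st, q0=0, F={7}): 0:3→1,q→2,u→0 1:3→1,q→3,u→1 2:3→4,q→5,u→2 3:3→6,q→3,u→7 4:3→7,q→6,u→4 5:3→4,q→8,u→5 6:3→7,q→6,u→7 7:3→7,q→7,u→7 8:3→9,q→8,u→10 9:3→7,q→6,u→11 10:3→11,q→7,u→10 11:3→7,q→7,u→11 (ε-aug+det+¬).
'3qu': run [22, 17, 11, 4] end={s1,s16,s20,s28} ∉↓L; 3/3 single-dels accept.
'q33': |S_i|=[22, 19, 10, 2] end={s1,s17} ∉↓L; 3/3 single-dels accept.
'qqquq': run [22, 19, 18, 15, 9, 2] end={s1,s4} — reject; 5/5 del acc.
3 words, ⪯-incomp.


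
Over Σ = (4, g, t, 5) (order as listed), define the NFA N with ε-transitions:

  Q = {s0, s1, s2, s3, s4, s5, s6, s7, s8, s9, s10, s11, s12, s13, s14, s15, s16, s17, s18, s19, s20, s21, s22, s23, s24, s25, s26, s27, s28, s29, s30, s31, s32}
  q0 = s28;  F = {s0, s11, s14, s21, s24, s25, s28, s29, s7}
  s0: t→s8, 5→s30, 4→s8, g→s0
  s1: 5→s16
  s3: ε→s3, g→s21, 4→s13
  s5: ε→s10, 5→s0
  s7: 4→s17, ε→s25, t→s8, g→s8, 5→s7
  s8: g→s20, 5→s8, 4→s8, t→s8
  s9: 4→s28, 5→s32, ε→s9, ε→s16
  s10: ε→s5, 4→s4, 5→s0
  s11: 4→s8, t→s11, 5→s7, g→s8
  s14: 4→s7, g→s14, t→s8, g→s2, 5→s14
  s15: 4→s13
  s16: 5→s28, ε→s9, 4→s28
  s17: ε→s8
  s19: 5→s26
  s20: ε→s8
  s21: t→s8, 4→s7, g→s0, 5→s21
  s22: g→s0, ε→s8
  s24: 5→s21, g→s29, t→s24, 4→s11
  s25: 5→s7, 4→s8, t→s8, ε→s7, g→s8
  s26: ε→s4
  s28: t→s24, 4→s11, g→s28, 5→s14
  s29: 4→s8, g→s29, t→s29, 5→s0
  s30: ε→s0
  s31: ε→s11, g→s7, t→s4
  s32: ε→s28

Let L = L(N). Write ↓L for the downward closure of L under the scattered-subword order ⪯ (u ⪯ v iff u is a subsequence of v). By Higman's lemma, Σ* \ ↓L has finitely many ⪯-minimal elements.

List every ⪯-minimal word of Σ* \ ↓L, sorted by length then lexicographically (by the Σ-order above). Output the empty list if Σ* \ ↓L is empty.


A = [44, 4g, 5t, tg4].

|Q|=33, |F|=9, |δ|=71 (15 ε).
min D↑ (9 st, q0=0, F={4}): 0:4→1,g→0,t→2,5→3 1:4→4,g→4,t→1,5→5 2:4→1,g→6,t→2,5→7 3:4→5,g→3,t→4,5→3 4:4→4,g→4,t→4,5→4 5:4→4,g→4,t→4,5→5 6:4→4,g→6,t→6,5→8 7:4→5,g→8,t→4,5→7 8:4→4,g→8,t→4,5→8 [Hopcroft].
'44': |S_i|=[14, 6, 3] end={s17,s20,s8} — reject; 2/2 deletions ∈↓L.
'4g': run [14, 6, 2] end={s20,s8} ∉↓L; 2/2 deletions ∈↓L.
'5t': run [14, 10, 2] end={s20,s8} ∉↓L; 2/2 del acc.
'tg4': N↓-sim [14, 11, 5, 2] end={s20,s8} — reject; 3/3 del acc.
4 obstructions.


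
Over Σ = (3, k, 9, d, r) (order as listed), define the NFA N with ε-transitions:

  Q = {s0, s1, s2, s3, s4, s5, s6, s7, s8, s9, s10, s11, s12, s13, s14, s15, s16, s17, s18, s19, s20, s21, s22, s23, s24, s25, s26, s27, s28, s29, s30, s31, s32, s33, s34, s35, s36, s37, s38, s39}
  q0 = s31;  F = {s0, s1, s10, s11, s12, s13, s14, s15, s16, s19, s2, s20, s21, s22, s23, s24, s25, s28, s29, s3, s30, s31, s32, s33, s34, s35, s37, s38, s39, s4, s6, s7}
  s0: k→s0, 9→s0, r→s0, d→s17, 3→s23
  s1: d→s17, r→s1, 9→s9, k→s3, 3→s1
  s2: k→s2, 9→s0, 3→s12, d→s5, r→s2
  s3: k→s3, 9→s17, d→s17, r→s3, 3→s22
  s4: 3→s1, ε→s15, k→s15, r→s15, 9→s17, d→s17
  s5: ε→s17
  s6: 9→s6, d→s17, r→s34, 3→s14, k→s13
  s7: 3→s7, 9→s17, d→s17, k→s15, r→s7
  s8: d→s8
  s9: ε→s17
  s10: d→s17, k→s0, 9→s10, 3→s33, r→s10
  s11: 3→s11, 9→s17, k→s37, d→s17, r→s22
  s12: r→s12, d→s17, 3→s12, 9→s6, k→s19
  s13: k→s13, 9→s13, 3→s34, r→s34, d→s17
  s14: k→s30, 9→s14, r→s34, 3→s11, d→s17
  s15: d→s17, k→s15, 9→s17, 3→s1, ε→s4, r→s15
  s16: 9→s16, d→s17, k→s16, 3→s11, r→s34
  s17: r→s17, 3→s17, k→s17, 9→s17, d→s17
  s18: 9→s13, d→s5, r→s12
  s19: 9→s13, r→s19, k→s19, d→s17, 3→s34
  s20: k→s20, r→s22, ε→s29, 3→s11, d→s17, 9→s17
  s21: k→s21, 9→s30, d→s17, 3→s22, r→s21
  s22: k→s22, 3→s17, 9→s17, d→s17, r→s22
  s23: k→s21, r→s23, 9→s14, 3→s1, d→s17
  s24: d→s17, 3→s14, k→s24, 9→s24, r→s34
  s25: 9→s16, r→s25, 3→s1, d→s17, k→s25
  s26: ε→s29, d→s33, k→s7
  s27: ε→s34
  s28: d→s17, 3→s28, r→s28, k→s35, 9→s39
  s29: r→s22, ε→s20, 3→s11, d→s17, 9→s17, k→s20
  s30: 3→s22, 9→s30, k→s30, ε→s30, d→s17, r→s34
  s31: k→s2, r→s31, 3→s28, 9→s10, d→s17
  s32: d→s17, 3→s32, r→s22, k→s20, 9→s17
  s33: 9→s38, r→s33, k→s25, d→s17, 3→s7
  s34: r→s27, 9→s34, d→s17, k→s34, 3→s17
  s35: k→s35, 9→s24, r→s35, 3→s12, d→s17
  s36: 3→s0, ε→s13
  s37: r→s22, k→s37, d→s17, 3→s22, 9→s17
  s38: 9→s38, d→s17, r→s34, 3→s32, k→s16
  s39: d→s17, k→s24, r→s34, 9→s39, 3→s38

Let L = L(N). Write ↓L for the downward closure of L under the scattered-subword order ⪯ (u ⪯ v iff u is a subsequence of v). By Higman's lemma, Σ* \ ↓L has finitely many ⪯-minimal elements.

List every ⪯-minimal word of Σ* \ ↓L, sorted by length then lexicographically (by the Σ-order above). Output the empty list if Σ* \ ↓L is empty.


|Q|=40, |F|=32, |δ|=182 (10 ε).
min D↑ (31 st, q0=0, F={4}): 0:3→1,k→2,9→3,d→4,r→0 1:3→1,k→5,9→6,d→4,r→1 2:3→7,k→2,9→8,d→4,r→2 3:3→9,k→8,9→3,d→4,r→3 4:3→4,k→4,9→4,d→4,r→4 5:3→7,k→5,9→10,d→4,r→5 6:3→11,k→10,9→6,d→4,r→12 7:3→7,k→13,9→14,d→4,r→7 8:3→15,k→8,9→8,d→4,r→8 9:3→16,k→17,9→11,d→4,r→9 10:3→18,k→10,9→10,d→4,r→12 11:3→19,k→20,9→11,d→4,r→12 12:3→4,k→12,9→12,d→4,r→12 13:3→12,k→13,9→21,d→4,r→13 14:3→18,k→21,9→14,d→4,r→12 15:3→22,k→23,9→18,d→4,r→15 16:3→16,k→24,9→4,d→4,r→16 17:3→22,k→17,9→20,d→4,r→17 18:3→25,k→26,9→18,d→4,r→12 19:3→19,k→27,9→4,d→4,r→28 20:3→25,k→20,9→20,d→4,r→12 21:3→12,k→21,9→21,d→4,r→12 22:3→22,k→29,9→4,d→4,r→22 23:3→28,k→23,9→26,d→4,r→23 24:3→22,k→24,9→4,d→4,r→24 25:3→25,k→30,9→4,d→4,r→28 26:3→28,k→26,9→26,d→4,r→12 27:3→25,k→27,9→4,d→4,r→28 28:3→4,k→28,9→4,d→4,r→28 29:3→28,k→29,9→4,d→4,r→29 30:3→28,k→30,9→4,d→4,r→28 (ε-aug+det+¬).
'd': N↓-sim [36, 2] end={s17,s5} ∉↓L; 1/1 del acc.
'39r3': |S_i|=[36, 31, 18, 4, 1] end={s17} — reject; 4/4 single-dels accept.
'9339': N↓-sim [36, 29, 23, 13, 2] end={s17,s9} rej; 4/4 del acc.
'k3k33': run [36, 28, 17, 10, 4, 1] end={s17} rej; 5/5 single-dels accept.
4 words, ⪯-incomp.

Antichain: [d, 39r3, 9339, k3k33].


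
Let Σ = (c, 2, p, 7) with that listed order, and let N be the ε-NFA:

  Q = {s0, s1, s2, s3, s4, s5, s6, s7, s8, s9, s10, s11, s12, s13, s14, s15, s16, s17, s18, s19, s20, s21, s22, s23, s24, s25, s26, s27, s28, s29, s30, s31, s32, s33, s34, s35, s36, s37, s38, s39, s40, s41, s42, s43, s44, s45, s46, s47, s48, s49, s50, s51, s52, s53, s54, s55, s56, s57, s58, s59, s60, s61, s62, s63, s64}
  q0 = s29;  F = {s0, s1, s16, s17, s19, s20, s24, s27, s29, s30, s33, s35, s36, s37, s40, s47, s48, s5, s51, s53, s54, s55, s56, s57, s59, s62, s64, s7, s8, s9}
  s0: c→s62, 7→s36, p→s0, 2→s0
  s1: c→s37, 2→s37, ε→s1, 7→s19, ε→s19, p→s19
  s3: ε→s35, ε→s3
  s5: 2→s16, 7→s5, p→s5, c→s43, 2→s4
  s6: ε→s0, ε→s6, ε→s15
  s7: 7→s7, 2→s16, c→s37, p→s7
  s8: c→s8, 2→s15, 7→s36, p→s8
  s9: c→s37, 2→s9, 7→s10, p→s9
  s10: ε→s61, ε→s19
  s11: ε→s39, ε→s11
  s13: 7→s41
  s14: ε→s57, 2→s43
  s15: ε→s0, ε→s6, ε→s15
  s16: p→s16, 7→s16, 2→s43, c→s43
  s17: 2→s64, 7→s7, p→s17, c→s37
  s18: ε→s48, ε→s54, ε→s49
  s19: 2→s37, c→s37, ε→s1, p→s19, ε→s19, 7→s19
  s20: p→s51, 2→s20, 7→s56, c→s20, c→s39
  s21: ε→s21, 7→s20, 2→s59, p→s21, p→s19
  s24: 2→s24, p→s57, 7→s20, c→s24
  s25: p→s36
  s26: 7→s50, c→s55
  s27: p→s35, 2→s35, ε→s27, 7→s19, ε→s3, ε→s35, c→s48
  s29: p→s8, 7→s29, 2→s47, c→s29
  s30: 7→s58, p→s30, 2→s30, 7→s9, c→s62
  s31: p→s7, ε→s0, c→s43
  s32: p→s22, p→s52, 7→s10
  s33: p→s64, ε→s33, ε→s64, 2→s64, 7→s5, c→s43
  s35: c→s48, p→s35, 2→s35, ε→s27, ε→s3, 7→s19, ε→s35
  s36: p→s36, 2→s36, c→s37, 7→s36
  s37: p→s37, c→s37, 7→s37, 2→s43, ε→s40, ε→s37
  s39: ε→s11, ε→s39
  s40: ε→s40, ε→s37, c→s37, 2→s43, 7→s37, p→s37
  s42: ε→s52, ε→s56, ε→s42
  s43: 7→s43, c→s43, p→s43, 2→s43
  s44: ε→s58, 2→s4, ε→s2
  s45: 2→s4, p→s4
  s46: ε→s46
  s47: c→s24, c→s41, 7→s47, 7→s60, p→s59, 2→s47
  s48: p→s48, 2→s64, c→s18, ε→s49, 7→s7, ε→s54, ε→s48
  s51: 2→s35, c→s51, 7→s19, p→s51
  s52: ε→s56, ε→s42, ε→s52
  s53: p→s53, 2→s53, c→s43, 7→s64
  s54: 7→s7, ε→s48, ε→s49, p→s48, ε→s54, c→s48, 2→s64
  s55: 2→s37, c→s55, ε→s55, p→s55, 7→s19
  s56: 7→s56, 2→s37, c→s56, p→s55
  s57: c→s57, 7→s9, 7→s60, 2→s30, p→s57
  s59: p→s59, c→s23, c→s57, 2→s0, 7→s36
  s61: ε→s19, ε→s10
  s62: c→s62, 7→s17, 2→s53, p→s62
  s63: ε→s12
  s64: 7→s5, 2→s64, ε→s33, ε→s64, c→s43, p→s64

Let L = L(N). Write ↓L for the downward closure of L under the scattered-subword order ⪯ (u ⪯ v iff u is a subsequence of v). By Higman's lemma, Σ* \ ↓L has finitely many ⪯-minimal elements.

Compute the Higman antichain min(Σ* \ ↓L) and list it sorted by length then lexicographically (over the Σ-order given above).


|Q|=65, |F|=30, |δ|=205 (57 ε).
min D↑ (26 st, q0=0, F={17}): 0:c→0,2→1,p→2,7→0 1:c→3,2→1,p→4,7→1 2:c→2,2→5,p→2,7→6 3:c→3,2→3,p→7,7→8 4:c→7,2→5,p→4,7→6 5:c→9,2→5,p→5,7→6 6:c→10,2→6,p→6,7→6 7:c→7,2→11,p→7,7→12 8:c→8,2→8,p→13,7→14 9:c→9,2→15,p→9,7→16 10:c→10,2→17,p→10,7→10 11:c→9,2→11,p→11,7→12 12:c→10,2→12,p→12,7→18 13:c→13,2→19,p→13,7→18 14:c→14,2→10,p→20,7→14 15:c→17,2→15,p→15,7→21 16:c→10,2→21,p→16,7→22 17:c→17,2→17,p→17,7→17 18:c→10,2→10,p→18,7→18 19:c→23,2→19,p→19,7→18 20:c→20,2→10,p→20,7→18 21:c→17,2→21,p→21,7→24 22:c→10,2→25,p→22,7→22 23:c→23,2→21,p→23,7→22 24:c→17,2→25,p→24,7→24 25:c→17,2→17,p→25,7→25 (ε-aug+det+¬).
'p7c2': N↓-sim [45, 37, 18, 3, 1] end={s43} — reject; 4/4 del acc.
'p2c2c': |S_i|=[45, 37, 30, 16, 7, 1] end={s43} ∉↓L; 5/5 deletions ∈↓L.
'2c7722': N↓-sim [45, 43, 37, 30, 13, 5, 1] end={s43} — reject; 6/6 del acc.
3 minimals (antichain).

min(Σ*\↓L) = [p7c2, p2c2c, 2c7722].


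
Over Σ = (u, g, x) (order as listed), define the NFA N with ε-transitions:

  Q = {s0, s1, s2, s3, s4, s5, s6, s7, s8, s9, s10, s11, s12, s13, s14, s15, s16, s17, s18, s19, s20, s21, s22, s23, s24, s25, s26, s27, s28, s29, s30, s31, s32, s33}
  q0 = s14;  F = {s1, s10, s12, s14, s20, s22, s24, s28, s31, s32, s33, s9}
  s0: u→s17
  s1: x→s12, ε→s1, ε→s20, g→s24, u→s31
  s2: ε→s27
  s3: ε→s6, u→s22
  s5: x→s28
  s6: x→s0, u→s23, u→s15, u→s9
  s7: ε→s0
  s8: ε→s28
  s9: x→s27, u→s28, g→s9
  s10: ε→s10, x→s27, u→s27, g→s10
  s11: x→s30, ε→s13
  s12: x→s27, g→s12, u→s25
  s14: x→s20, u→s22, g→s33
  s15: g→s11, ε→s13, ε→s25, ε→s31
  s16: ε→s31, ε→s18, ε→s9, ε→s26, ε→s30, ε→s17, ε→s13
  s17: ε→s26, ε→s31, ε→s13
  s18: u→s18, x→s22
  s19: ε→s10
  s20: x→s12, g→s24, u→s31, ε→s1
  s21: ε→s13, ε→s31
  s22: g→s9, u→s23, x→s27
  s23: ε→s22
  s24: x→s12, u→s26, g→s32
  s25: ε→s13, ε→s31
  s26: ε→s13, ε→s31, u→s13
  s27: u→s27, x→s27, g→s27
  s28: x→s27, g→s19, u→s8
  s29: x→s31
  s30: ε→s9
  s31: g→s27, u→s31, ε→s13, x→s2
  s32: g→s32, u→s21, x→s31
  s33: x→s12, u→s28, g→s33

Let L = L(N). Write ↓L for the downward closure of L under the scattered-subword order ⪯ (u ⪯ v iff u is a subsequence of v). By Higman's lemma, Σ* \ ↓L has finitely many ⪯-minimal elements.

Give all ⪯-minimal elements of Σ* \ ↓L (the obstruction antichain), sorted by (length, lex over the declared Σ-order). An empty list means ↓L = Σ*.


A = [ux, gxx, xug, xxx, gugu, xggxg].

|Q|=34, |F|=12, |δ|=84 (32 ε).
min D↑ (12 st, q0=0, F={5}): 0:u→1,g→2,x→3 1:u→1,g→4,x→5 2:u→6,g→2,x→7 3:u→8,g→9,x→7 4:u→6,g→4,x→5 5:u→5,g→5,x→5 6:u→6,g→10,x→5 7:u→8,g→7,x→5 8:u→8,g→5,x→5 9:u→8,g→11,x→7 10:u→5,g→10,x→5 11:u→8,g→11,x→8 [Hopcroft].
'ux': |S_i|=[21, 14, 2] end={s2,s27} rej; 2/2 deletions ∈↓L.
'gxx': run [21, 16, 6, 2] end={s2,s27} — reject; 3/3 deletions ∈↓L.
'xug': run [21, 12, 7, 1] end={s27} — reject; 3/3 single-dels accept.
'xxx': run [21, 12, 6, 2] end={s2,s27} — reject; 3/3 deletions ∈↓L.
'gugu': |S_i|=[21, 16, 11, 3, 1] end={s27} rej; 4/4 single-dels accept.
'xggxg': run [21, 12, 10, 8, 4, 1] end={s27} ∉↓L; 5/5 del acc.
6 words, ⪯-incomp.


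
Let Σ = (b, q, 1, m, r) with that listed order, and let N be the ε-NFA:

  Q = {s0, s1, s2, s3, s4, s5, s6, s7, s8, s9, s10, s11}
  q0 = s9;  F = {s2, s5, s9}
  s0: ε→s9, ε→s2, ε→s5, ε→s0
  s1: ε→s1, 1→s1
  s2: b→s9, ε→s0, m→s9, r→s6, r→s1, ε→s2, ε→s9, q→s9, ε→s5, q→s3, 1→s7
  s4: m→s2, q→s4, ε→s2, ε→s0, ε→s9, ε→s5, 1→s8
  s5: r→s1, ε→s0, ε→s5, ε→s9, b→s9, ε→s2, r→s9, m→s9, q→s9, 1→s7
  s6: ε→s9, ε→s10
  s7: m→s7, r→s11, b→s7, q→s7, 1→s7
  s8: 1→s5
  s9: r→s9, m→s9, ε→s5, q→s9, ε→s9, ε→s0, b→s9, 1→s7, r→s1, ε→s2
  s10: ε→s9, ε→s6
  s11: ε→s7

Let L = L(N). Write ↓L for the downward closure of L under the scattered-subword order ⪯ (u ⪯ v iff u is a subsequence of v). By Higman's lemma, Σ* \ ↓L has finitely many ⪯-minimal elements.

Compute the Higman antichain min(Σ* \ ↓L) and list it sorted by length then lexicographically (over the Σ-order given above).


min(Σ*\↓L) = [1].

|Q|=12, |F|=3, |δ|=55 (26 ε).
min D↑ (2 st, q0=0, F={1}): 0:b→0,q→0,1→1,m→0,r→0 1:b→1,q→1,1→1,m→1,r→1 [Hopcroft].
'1': N↓-sim [10, 3] end={s1,s11,s7} ∉↓L; 1/1 single-dels accept.
1 minimals (antichain).


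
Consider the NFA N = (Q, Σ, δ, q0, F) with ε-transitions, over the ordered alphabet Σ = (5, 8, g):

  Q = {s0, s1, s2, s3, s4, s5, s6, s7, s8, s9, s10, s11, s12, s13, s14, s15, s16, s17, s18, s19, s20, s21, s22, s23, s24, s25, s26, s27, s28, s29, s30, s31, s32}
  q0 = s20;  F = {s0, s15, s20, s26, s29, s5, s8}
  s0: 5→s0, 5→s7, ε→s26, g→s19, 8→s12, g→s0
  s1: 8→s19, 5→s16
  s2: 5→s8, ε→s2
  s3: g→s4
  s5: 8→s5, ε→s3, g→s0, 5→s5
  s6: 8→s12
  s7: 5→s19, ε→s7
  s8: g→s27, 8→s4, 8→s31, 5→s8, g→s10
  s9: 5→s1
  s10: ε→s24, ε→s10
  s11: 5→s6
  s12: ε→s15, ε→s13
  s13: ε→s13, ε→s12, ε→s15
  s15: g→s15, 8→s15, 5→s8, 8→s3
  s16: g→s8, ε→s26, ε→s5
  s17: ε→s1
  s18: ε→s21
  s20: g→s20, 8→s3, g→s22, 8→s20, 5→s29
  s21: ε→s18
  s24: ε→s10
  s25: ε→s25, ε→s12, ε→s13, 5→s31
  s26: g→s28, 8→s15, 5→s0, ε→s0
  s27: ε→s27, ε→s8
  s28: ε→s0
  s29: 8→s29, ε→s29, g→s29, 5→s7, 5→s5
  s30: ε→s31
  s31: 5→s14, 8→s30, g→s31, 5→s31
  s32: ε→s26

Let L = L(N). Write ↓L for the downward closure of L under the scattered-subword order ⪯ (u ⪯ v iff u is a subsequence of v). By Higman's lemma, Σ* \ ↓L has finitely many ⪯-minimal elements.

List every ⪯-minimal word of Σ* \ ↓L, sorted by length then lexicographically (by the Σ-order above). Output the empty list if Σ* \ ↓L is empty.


|Q|=33, |F|=7, |δ|=70 (27 ε).
min D↑ (7 st, q0=0, F={6}): 0:5→1,8→0,g→0 1:5→2,8→1,g→1 2:5→2,8→2,g→3 3:5→3,8→4,g→3 4:5→5,8→4,g→4 5:5→5,8→6,g→5 6:5→6,8→6,g→6.
'55g858': |S_i|=[21, 19, 18, 17, 12, 8, 4] end={s14,s30,s31,s4} — reject; 6/6 deletions ∈↓L.
1 minimals (antichain).

Antichain: [55g858].


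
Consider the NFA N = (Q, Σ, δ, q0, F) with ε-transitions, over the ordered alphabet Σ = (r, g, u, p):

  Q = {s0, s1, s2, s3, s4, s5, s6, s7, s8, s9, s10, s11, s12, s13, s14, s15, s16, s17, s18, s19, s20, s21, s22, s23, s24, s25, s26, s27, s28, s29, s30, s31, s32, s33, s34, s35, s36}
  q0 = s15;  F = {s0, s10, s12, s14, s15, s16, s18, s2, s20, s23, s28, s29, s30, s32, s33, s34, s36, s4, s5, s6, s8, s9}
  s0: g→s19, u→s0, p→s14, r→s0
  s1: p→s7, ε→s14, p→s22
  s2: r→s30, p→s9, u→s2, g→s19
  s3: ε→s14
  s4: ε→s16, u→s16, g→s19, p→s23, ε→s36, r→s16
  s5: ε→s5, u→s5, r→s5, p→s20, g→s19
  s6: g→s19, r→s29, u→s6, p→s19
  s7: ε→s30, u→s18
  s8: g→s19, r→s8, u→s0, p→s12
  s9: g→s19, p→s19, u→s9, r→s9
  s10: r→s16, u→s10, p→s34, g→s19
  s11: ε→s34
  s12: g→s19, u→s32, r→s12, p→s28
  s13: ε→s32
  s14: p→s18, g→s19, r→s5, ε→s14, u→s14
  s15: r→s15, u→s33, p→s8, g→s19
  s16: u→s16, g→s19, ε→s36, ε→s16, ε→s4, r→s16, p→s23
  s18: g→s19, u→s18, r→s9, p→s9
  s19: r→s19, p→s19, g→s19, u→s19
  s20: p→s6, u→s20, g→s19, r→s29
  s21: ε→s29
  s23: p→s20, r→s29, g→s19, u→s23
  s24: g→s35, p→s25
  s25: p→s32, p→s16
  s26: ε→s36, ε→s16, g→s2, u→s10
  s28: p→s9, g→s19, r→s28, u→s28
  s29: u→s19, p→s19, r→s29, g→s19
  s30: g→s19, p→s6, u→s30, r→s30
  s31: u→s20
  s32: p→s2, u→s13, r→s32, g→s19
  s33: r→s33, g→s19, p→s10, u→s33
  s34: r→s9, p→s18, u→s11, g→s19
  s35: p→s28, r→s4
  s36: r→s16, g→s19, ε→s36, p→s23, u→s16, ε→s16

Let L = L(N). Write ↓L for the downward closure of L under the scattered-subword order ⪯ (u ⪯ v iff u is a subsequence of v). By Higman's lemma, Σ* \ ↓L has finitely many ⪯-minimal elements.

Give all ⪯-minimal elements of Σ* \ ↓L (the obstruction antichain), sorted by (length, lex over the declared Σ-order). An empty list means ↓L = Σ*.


|Q|=37, |F|=22, |δ|=121 (17 ε).
min D↑ (21 st, q0=0, F={1}): 0:r→0,g→1,u→2,p→3 1:r→1,g→1,u→1,p→1 2:r→2,g→1,u→2,p→4 3:r→3,g→1,u→5,p→6 4:r→7,g→1,u→4,p→8 5:r→5,g→1,u→5,p→9 6:r→6,g→1,u→10,p→11 7:r→7,g→1,u→7,p→12 8:r→13,g→1,u→8,p→14 9:r→15,g→1,u→9,p→14 10:r→10,g→1,u→10,p→16 11:r→11,g→1,u→11,p→13 12:r→17,g→1,u→12,p→18 13:r→13,g→1,u→13,p→1 14:r→13,g→1,u→14,p→13 15:r→15,g→1,u→15,p→18 16:r→19,g→1,u→16,p→13 17:r→17,g→1,u→1,p→1 18:r→17,g→1,u→18,p→20 19:r→19,g→1,u→19,p→20 20:r→17,g→1,u→20,p→1 (ε-aug+det+¬).
'g': N↓-sim [25, 1] end={s19} rej; 1/1 deletions ∈↓L.
'upprp': N↓-sim [25, 22, 17, 9, 3, 1] end={s19} — reject; 5/5 deletions ∈↓L.
'ppppp': |S_i|=[25, 23, 17, 9, 4, 1] end={s19} rej; 5/5 deletions ∈↓L.
'uprpru': N↓-sim [25, 22, 17, 11, 5, 2, 1] end={s19} — reject; 6/6 single-dels accept.
4 words, ⪯-incomp.

Antichain: [g, upprp, ppppp, uprpru].


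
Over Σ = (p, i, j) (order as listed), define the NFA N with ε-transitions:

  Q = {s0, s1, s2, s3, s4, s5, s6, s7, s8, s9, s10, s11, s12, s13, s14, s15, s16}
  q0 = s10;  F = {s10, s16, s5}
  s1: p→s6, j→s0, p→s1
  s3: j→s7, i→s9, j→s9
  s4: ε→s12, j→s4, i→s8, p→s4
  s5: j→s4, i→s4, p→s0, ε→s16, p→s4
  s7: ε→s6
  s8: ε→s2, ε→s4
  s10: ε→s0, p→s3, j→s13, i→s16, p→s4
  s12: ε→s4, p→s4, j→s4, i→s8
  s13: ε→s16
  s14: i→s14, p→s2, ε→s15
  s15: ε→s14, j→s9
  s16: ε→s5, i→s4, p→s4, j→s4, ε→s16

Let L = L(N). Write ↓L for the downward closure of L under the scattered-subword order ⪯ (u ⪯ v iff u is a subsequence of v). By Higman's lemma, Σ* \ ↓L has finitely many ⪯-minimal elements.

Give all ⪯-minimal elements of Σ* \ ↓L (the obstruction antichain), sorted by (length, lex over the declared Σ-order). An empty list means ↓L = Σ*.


A = [p, ii, ij, ji, jj].

|Q|=17, |F|=3, |δ|=38 (12 ε).
min D↑ (3 st, q0=0, F={1}): 0:p→1,i→2,j→2 1:p→1,i→1,j→1 2:p→1,i→1,j→1 (ε-aug+det+¬).
'p': |S_i|=[13, 9] end={s0,s12,s2,s3,s4,s6,s7,s8,s9} rej; 1/1 single-dels accept.
'ii': |S_i|=[13, 8, 4] end={s12,s2,s4,s8} — reject; 2/2 deletions ∈↓L.
'ij': run [13, 8, 4] end={s12,s2,s4,s8} — reject; 2/2 del acc.
'ji': N↓-sim [13, 11, 4] end={s12,s2,s4,s8} rej; 2/2 single-dels accept.
'jj': |S_i|=[13, 11, 4] end={s12,s2,s4,s8} ∉↓L; 2/2 deletions ∈↓L.
5 obstructions.


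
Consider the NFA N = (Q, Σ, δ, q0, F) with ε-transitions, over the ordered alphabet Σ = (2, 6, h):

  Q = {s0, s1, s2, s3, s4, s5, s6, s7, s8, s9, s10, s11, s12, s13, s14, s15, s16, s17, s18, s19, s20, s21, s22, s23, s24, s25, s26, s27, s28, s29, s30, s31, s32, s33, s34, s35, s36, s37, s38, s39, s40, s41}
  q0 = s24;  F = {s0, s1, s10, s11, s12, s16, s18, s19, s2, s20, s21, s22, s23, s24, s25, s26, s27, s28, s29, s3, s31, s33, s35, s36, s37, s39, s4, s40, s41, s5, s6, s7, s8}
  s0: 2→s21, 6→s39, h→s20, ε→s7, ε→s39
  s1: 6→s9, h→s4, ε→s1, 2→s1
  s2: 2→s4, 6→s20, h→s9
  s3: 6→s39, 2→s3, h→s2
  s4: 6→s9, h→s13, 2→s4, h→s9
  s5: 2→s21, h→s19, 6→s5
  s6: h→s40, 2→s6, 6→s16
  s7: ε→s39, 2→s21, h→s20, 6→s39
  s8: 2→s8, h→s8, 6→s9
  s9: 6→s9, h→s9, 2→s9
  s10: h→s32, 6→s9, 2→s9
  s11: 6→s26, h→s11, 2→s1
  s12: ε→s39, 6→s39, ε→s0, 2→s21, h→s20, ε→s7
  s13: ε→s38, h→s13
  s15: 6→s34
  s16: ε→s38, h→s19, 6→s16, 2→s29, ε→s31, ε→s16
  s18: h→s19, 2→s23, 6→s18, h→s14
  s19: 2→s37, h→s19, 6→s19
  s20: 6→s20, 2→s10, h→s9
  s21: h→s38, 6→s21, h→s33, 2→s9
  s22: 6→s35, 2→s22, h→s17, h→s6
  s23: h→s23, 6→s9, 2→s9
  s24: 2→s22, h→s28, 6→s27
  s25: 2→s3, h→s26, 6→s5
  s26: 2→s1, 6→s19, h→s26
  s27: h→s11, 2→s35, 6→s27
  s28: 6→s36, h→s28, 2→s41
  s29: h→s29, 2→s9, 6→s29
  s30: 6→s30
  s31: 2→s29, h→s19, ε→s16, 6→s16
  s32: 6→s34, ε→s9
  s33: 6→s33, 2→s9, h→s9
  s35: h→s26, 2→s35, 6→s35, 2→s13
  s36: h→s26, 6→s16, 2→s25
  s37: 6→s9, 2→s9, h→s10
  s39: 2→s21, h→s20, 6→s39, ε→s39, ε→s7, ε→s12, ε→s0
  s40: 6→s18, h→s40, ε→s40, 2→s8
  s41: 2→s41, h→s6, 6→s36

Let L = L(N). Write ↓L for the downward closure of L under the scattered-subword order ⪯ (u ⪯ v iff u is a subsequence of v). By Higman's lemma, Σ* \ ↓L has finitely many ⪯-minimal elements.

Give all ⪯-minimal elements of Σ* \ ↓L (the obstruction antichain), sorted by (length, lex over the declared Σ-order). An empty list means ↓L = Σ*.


Antichain: [6h26, 2h622, 2hh26, 6h2hh, h6622, h622hh].

|Q|=42, |F|=33, |δ|=129 (18 ε).
min D↑ (30 st, q0=0, F={18}): 0:2→1,6→2,h→3 1:2→1,6→4,h→5 2:2→4,6→2,h→6 3:2→7,6→8,h→3 4:2→4,6→4,h→9 5:2→5,6→10,h→11 6:2→12,6→9,h→6 7:2→7,6→8,h→5 8:2→13,6→10,h→9 9:2→12,6→14,h→9 10:2→15,6→10,h→14 11:2→16,6→17,h→11 12:2→12,6→18,h→19 13:2→20,6→21,h→9 14:2→22,6→14,h→14 15:2→18,6→15,h→15 16:2→16,6→18,h→16 17:2→23,6→17,h→14 18:2→18,6→18,h→18 19:2→19,6→18,h→18 20:2→20,6→24,h→25 21:2→26,6→21,h→14 22:2→18,6→18,h→27 23:2→18,6→18,h→23 24:2→26,6→24,h→28 25:2→19,6→28,h→18 26:2→18,6→26,h→29 27:2→18,6→18,h→18 28:2→27,6→28,h→18 29:2→18,6→29,h→18.
'6h26': run [40, 32, 18, 9, 2] end={s34,s9} rej; 4/4 del acc.
'2h622': N↓-sim [40, 36, 24, 15, 7, 1] end={s9} ∉↓L; 5/5 deletions ∈↓L.
'2hh26': run [40, 36, 24, 17, 11, 2] end={s34,s9} rej; 5/5 deletions ∈↓L.
'6h2hh': run [40, 32, 18, 9, 7, 5] end={s13,s32,s34,s38,s9} — reject; 5/5 del acc.
'h6622': |S_i|=[40, 36, 29, 21, 10, 1] end={s9} — reject; 5/5 del acc.
'h622hh': run [40, 36, 29, 24, 18, 10, 5] end={s13,s32,s34,s38,s9} ∉↓L; 6/6 del acc.
6 obstructions.


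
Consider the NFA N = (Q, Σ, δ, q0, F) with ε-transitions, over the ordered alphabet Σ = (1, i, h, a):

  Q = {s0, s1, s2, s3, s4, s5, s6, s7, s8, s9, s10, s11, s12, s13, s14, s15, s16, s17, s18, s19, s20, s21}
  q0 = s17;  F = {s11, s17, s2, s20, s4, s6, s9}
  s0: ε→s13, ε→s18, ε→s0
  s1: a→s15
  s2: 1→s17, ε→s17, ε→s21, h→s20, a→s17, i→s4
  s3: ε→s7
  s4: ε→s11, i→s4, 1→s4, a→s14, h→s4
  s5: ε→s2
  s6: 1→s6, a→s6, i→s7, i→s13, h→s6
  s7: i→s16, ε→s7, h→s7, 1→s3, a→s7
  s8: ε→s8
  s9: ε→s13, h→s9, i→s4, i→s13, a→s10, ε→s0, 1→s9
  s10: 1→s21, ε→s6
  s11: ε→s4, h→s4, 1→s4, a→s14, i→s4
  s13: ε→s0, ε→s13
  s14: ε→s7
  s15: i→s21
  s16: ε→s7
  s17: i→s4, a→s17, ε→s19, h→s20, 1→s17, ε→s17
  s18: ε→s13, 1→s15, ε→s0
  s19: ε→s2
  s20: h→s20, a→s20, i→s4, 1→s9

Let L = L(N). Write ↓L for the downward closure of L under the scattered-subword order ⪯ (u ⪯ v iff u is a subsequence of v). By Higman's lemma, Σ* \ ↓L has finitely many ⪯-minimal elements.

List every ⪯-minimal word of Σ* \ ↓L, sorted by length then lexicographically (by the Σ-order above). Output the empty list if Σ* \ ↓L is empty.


A = [ia, h1ai].

|Q|=22, |F|=7, |δ|=61 (23 ε).
min D↑ (6 st, q0=0, F={3}): 0:1→0,i→1,h→2,a→0 1:1→1,i→1,h→1,a→3 2:1→4,i→1,h→2,a→2 3:1→3,i→3,h→3,a→3 4:1→4,i→1,h→4,a→5 5:1→5,i→3,h→5,a→5 (ε-aug+det+¬).
'ia': N↓-sim [18, 11, 4] end={s14,s16,s3,s7} rej; 2/2 del acc.
'h1ai': run [18, 15, 14, 11, 8] end={s0,s13,s15,s16,s18,s21,s3,s7} — reject; 4/4 deletions ∈↓L.
2 words, ⪯-incomp.


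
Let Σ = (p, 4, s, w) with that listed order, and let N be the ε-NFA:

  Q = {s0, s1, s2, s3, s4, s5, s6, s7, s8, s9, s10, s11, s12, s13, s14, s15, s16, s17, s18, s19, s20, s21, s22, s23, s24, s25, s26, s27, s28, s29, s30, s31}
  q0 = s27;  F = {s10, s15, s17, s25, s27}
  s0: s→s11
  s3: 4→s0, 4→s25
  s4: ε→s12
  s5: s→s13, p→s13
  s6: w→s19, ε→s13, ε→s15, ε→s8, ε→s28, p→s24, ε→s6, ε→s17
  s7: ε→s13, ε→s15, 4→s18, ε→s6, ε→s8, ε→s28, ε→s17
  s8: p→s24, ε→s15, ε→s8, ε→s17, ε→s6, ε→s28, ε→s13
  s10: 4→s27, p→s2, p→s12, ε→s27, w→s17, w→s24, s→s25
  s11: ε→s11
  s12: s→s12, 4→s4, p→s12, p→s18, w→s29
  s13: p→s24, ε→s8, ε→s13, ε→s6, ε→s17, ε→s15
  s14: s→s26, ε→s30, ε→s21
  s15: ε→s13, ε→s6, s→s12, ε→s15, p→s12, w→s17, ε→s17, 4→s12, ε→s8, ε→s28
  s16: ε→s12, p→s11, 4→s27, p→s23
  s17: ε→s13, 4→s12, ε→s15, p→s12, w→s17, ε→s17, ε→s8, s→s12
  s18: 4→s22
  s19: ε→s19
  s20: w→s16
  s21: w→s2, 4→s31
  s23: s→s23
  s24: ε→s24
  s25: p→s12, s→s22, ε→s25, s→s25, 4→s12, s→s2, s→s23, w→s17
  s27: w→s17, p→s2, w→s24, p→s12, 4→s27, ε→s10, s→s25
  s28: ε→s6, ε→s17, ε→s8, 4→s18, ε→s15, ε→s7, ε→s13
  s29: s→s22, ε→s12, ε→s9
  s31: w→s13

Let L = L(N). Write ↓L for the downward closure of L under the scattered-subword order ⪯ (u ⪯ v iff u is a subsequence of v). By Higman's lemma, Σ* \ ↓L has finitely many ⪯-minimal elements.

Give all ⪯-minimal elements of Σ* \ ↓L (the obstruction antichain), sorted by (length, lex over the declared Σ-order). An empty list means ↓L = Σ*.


|Q|=32, |F|=5, |δ|=105 (51 ε).
min D↑ (4 st, q0=0, F={1}): 0:p→1,4→0,s→2,w→3 1:p→1,4→1,s→1,w→1 2:p→1,4→1,s→2,w→3 3:p→1,4→1,s→1,w→3 (ε-aug+det+¬).
'p': N↓-sim [20, 8] end={s12,s18,s2,s22,s24,s29,s4,s9} ∉↓L; 1/1 del acc.
's4': run [20, 18, 6] end={s12,s18,s22,s29,s4,s9} — reject; 2/2 single-dels accept.
'w4': N↓-sim [20, 15, 6] end={s12,s18,s22,s29,s4,s9} ∉↓L; 2/2 del acc.
'ws': N↓-sim [20, 15, 6] end={s12,s18,s22,s29,s4,s9} ∉↓L; 2/2 del acc.
4 obstructions.

min(Σ*\↓L) = [p, s4, w4, ws].


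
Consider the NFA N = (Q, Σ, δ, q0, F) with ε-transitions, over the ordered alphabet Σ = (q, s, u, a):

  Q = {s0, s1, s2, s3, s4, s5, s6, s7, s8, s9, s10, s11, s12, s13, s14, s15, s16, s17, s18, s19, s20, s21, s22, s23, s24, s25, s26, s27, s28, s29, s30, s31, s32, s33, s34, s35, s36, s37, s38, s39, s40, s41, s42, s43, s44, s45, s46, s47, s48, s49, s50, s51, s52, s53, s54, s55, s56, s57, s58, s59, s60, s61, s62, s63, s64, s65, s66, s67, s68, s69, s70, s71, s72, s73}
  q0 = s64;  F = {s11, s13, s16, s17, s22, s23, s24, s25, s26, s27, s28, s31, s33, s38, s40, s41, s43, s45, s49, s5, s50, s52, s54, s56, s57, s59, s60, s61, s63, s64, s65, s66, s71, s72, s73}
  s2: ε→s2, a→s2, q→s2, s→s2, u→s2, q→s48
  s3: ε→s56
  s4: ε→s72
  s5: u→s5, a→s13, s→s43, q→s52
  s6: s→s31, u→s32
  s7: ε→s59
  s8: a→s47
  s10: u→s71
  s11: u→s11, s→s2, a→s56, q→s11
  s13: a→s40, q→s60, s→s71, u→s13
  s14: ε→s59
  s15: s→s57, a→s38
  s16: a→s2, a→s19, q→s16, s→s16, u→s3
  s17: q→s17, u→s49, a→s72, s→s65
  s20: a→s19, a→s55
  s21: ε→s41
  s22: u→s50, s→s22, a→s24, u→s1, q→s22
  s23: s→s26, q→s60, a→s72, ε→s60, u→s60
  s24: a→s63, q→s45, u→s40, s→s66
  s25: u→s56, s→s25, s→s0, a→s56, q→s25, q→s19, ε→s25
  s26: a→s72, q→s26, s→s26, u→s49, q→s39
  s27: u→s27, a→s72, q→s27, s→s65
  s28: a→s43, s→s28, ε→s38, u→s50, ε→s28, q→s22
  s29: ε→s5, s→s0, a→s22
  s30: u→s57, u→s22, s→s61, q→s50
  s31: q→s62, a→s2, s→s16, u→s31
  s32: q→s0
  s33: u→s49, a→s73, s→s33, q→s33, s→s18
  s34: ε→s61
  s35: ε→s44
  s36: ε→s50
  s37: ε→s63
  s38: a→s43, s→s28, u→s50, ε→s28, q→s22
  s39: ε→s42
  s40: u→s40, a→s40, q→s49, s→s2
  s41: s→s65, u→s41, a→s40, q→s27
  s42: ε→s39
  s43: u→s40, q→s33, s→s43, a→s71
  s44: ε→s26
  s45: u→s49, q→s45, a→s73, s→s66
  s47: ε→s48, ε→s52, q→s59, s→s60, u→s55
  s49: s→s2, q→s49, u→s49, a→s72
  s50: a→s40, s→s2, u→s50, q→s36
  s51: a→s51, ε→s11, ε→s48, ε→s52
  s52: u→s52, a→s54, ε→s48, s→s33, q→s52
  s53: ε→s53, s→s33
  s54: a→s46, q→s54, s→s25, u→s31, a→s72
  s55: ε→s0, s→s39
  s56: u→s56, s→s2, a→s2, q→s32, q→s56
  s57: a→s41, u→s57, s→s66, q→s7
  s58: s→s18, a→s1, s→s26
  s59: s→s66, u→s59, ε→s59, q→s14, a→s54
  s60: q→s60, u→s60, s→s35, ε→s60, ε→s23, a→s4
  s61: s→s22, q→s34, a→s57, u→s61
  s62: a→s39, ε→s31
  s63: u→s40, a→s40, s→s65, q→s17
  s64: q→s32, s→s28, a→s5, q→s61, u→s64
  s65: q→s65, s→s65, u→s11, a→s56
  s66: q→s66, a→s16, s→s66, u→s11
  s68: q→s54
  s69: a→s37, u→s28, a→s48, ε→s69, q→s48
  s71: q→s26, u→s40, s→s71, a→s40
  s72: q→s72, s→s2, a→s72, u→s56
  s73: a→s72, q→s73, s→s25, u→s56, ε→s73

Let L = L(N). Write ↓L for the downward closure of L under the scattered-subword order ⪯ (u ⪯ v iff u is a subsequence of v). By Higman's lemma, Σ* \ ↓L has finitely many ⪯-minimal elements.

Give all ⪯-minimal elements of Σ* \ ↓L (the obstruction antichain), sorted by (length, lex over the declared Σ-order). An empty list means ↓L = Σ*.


min(Σ*\↓L) = [sus, aaas, qasaa, aqaua].

|Q|=74, |F|=35, |δ|=217 (33 ε).
min D↑ (34 st, q0=0, F={14}): 0:q→1,s→2,u→0,a→3 1:q→1,s→4,u→1,a→5 2:q→4,s→2,u→6,a→7 3:q→8,s→7,u→3,a→9 4:q→4,s→4,u→6,a→10 5:q→11,s→12,u→5,a→13 6:q→6,s→14,u→6,a→15 7:q→16,s→7,u→15,a→17 8:q→8,s→16,u→8,a→18 9:q→19,s→17,u→9,a→15 10:q→20,s→12,u→15,a→21 11:q→11,s→12,u→11,a→18 12:q→12,s→12,u→22,a→23 13:q→24,s→25,u→13,a→15 14:q→14,s→14,u→14,a→14 15:q→26,s→14,u→15,a→15 16:q→16,s→16,u→26,a→27 17:q→28,s→17,u→15,a→15 18:q→18,s→29,u→30,a→31 19:q→19,s→28,u→19,a→31 20:q→20,s→12,u→26,a→27 21:q→32,s→25,u→15,a→15 22:q→22,s→14,u→22,a→33 23:q→23,s→23,u→33,a→14 24:q→24,s→25,u→24,a→31 25:q→25,s→25,u→22,a→33 26:q→26,s→14,u→26,a→31 27:q→27,s→29,u→33,a→31 28:q→28,s→28,u→26,a→31 29:q→29,s→29,u→33,a→33 30:q→30,s→23,u→30,a→14 31:q→31,s→14,u→33,a→31 32:q→32,s→25,u→26,a→31 33:q→33,s→14,u→33,a→14 [Hopcroft].
'sus': run [54, 35, 13, 2] end={s2,s48} — reject; 3/3 del acc.
'aaas': run [54, 45, 33, 13, 2] end={s2,s48} — reject; 4/4 del acc.
'qasaa': N↓-sim [54, 47, 33, 12, 8, 3] end={s19,s2,s48} ∉↓L; 5/5 del acc.
'aqaua': run [54, 45, 36, 18, 12, 5] end={s19,s2,s39,s42,s48} rej; 5/5 deletions ∈↓L.
4 words, ⪯-incomp.


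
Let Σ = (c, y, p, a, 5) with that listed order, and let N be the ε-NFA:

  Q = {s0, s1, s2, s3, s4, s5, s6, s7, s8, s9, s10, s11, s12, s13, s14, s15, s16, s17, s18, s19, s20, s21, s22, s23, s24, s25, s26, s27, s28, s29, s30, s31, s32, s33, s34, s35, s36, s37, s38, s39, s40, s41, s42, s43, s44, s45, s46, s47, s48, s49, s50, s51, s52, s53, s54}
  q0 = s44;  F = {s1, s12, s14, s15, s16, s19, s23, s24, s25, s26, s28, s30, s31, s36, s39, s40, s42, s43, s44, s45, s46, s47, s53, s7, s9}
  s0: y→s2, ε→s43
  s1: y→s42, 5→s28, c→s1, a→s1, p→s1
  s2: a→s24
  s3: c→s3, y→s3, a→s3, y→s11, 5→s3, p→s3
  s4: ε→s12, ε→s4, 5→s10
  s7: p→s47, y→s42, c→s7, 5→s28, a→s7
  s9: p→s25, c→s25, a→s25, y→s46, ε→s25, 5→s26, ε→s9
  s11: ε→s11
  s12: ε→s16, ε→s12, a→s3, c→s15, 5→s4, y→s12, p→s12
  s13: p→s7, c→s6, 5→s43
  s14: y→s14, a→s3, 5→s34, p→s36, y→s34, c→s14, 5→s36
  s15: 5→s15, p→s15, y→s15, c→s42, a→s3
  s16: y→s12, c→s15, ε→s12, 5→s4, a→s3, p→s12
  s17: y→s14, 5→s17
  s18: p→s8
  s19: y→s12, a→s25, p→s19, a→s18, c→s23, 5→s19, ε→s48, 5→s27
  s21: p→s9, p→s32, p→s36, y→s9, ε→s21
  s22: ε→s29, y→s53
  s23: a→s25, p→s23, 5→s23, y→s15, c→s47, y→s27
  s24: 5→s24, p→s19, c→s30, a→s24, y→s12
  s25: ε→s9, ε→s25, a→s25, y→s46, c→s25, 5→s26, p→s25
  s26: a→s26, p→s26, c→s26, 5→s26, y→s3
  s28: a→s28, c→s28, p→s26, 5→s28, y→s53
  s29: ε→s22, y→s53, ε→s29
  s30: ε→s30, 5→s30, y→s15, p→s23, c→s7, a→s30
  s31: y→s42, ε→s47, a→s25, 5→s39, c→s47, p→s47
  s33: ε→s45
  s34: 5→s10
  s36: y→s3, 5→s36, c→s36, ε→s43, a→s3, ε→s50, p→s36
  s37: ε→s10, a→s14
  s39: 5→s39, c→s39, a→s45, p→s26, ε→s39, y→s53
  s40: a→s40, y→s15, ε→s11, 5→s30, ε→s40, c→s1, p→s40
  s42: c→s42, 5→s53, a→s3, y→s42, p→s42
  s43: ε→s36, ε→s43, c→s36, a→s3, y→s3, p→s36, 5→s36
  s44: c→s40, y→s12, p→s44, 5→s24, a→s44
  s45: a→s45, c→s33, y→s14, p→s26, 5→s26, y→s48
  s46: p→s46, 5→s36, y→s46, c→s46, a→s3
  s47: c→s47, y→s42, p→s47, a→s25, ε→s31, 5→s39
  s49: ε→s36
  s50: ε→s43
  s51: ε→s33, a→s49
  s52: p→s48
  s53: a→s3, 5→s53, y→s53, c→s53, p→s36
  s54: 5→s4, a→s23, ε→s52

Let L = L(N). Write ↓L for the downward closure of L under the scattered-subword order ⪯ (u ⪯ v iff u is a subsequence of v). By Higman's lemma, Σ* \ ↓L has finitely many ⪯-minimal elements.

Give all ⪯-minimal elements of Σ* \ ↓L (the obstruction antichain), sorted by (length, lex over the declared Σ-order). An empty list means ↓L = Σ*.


|Q|=55, |F|=25, |δ|=190 (32 ε).
min D↑ (22 st, q0=0, F={7}): 0:c→1,y→2,p→0,a→0,5→3 1:c→4,y→5,p→1,a→1,5→6 2:c→5,y→2,p→2,a→7,5→2 3:c→6,y→2,p→8,a→3,5→3 4:c→4,y→9,p→4,a→4,5→10 5:c→9,y→5,p→5,a→7,5→5 6:c→11,y→5,p→12,a→6,5→6 7:c→7,y→7,p→7,a→7,5→7 8:c→12,y→2,p→8,a→13,5→8 9:c→9,y→9,p→9,a→7,5→14 10:c→10,y→14,p→15,a→10,5→10 11:c→11,y→9,p→16,a→11,5→10 12:c→16,y→5,p→12,a→13,5→12 13:c→13,y→17,p→13,a→13,5→15 14:c→14,y→14,p→18,a→7,5→14 15:c→15,y→7,p→15,a→15,5→15 16:c→16,y→9,p→16,a→13,5→19 17:c→17,y→17,p→17,a→7,5→18 18:c→18,y→7,p→18,a→7,5→18 19:c→19,y→14,p→15,a→20,5→19 20:c→20,y→21,p→15,a→20,5→15 21:c→21,y→21,p→18,a→7,5→18 (ε-aug+det+¬).
'ya': |S_i|=[36, 17, 2] end={s11,s3} rej; 2/2 deletions ∈↓L.
'cc5py': N↓-sim [36, 28, 23, 15, 6, 2] end={s11,s3} rej; 5/5 single-dels accept.
'5pa5y': run [36, 33, 29, 17, 8, 2] end={s11,s3} rej; 5/5 single-dels accept.
3 minimals (antichain).

min(Σ*\↓L) = [ya, cc5py, 5pa5y].
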